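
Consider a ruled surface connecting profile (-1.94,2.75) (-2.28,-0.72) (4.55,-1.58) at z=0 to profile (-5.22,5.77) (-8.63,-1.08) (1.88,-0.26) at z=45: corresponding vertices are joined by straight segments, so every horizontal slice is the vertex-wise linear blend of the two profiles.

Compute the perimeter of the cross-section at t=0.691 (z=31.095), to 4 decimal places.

Cross-section at t=0.691: each vertex is (1-t)·p0[i] + t·p1[i].
  v1: (1-0.691)·(-1.94,2.75) + 0.691·(-5.22,5.77) = (-4.2065,4.8368)
  v2: (1-0.691)·(-2.28,-0.72) + 0.691·(-8.63,-1.08) = (-6.6678,-0.9688)
  v3: (1-0.691)·(4.55,-1.58) + 0.691·(1.88,-0.26) = (2.7050,-0.6679)
Perimeter = Σ |v_{i+1} − v_i|:
  edge 1→2: √(-2.4614² + -5.8056²) = 6.3058 (running 6.3058)
  edge 2→3: √(9.3729² + 0.3009²) = 9.3777 (running 15.6835)
  edge 3→1: √(-6.9115² + 5.5047²) = 8.8358 (running 24.5193)
Perimeter = 24.5193

Perimeter at t=0.691: 24.5193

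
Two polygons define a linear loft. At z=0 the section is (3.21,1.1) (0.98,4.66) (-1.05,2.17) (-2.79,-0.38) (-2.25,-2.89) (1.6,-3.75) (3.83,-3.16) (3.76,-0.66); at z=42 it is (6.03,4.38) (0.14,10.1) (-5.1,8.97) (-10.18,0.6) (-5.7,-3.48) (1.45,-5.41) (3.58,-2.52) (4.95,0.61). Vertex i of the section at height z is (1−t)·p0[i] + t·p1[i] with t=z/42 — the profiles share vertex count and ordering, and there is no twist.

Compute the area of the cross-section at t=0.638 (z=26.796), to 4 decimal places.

Cross-section at t=0.638: each vertex is (1-t)·p0[i] + t·p1[i].
  v1: (1-0.638)·(3.21,1.1) + 0.638·(6.03,4.38) = (5.0092,3.1926)
  v2: (1-0.638)·(0.98,4.66) + 0.638·(0.14,10.1) = (0.4441,8.1307)
  v3: (1-0.638)·(-1.05,2.17) + 0.638·(-5.1,8.97) = (-3.6339,6.5084)
  v4: (1-0.638)·(-2.79,-0.38) + 0.638·(-10.18,0.6) = (-7.5048,0.2452)
  v5: (1-0.638)·(-2.25,-2.89) + 0.638·(-5.7,-3.48) = (-4.4511,-3.2664)
  v6: (1-0.638)·(1.6,-3.75) + 0.638·(1.45,-5.41) = (1.5043,-4.8091)
  v7: (1-0.638)·(3.83,-3.16) + 0.638·(3.58,-2.52) = (3.6705,-2.7517)
  v8: (1-0.638)·(3.76,-0.66) + 0.638·(4.95,0.61) = (4.5192,0.1503)
Shoelace sum Σ(x_i·y_{i+1} − x_{i+1}·y_i):
  i=1: 5.0092·8.1307 − 0.4441·3.1926 = +39.3103 (running +39.3103)
  i=2: 0.4441·6.5084 − -3.6339·8.1307 = +32.4365 (running +71.7468)
  i=3: -3.6339·0.2452 − -7.5048·6.5084 = +47.9532 (running +119.7000)
  i=4: -7.5048·-3.2664 − -4.4511·0.2452 = +25.6055 (running +145.3054)
  i=5: -4.4511·-4.8091 − 1.5043·-3.2664 = +26.3194 (running +171.6248)
  i=6: 1.5043·-2.7517 − 3.6705·-4.8091 = +13.5124 (running +185.1372)
  i=7: 3.6705·0.1503 − 4.5192·-2.7517 = +12.9870 (running +198.1242)
  i=8: 4.5192·3.1926 − 5.0092·0.1503 = +13.6756 (running +211.7997)
Area = |Σ|/2 = |211.7997|/2 = 105.8999

Area at t=0.638: 105.8999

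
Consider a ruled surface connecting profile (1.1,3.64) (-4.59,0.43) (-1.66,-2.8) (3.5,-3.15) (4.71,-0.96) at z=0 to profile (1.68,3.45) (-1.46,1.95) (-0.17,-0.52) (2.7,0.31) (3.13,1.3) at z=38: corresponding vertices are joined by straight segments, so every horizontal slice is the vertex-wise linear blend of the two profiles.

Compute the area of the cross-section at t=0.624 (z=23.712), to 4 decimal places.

Cross-section at t=0.624: each vertex is (1-t)·p0[i] + t·p1[i].
  v1: (1-0.624)·(1.1,3.64) + 0.624·(1.68,3.45) = (1.4619,3.5214)
  v2: (1-0.624)·(-4.59,0.43) + 0.624·(-1.46,1.95) = (-2.6369,1.3785)
  v3: (1-0.624)·(-1.66,-2.8) + 0.624·(-0.17,-0.52) = (-0.7302,-1.3773)
  v4: (1-0.624)·(3.5,-3.15) + 0.624·(2.7,0.31) = (3.0008,-0.9910)
  v5: (1-0.624)·(4.71,-0.96) + 0.624·(3.13,1.3) = (3.7241,0.4502)
Shoelace sum Σ(x_i·y_{i+1} − x_{i+1}·y_i):
  i=1: 1.4619·1.3785 − -2.6369·3.5214 = +11.3008 (running +11.3008)
  i=2: -2.6369·-1.3773 − -0.7302·1.3785 = +4.6383 (running +15.9392)
  i=3: -0.7302·-0.9910 − 3.0008·-1.3773 = +4.8566 (running +20.7958)
  i=4: 3.0008·0.4502 − 3.7241·-0.9910 = +5.0415 (running +25.8373)
  i=5: 3.7241·3.5214 − 1.4619·0.4502 = +12.4559 (running +38.2932)
Area = |Σ|/2 = |38.2932|/2 = 19.1466

Area at t=0.624: 19.1466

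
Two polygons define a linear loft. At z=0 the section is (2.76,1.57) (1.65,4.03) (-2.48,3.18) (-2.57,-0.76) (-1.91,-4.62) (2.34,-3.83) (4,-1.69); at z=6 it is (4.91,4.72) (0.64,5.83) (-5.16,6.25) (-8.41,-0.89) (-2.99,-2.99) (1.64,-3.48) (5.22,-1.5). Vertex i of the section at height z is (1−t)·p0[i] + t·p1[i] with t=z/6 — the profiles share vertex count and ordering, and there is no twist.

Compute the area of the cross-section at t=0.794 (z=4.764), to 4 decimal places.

Cross-section at t=0.794: each vertex is (1-t)·p0[i] + t·p1[i].
  v1: (1-0.794)·(2.76,1.57) + 0.794·(4.91,4.72) = (4.4671,4.0711)
  v2: (1-0.794)·(1.65,4.03) + 0.794·(0.64,5.83) = (0.8481,5.4592)
  v3: (1-0.794)·(-2.48,3.18) + 0.794·(-5.16,6.25) = (-4.6079,5.6176)
  v4: (1-0.794)·(-2.57,-0.76) + 0.794·(-8.41,-0.89) = (-7.2070,-0.8632)
  v5: (1-0.794)·(-1.91,-4.62) + 0.794·(-2.99,-2.99) = (-2.7675,-3.3258)
  v6: (1-0.794)·(2.34,-3.83) + 0.794·(1.64,-3.48) = (1.7842,-3.5521)
  v7: (1-0.794)·(4,-1.69) + 0.794·(5.22,-1.5) = (4.9687,-1.5391)
Shoelace sum Σ(x_i·y_{i+1} − x_{i+1}·y_i):
  i=1: 4.4671·5.4592 − 0.8481·4.0711 = +20.9343 (running +20.9343)
  i=2: 0.8481·5.6176 − -4.6079·5.4592 = +29.9196 (running +50.8539)
  i=3: -4.6079·-0.8632 − -7.2070·5.6176 = +44.4633 (running +95.3172)
  i=4: -7.2070·-3.3258 − -2.7675·-0.8632 = +21.5798 (running +116.8970)
  i=5: -2.7675·-3.5521 − 1.7842·-3.3258 = +15.7644 (running +132.6613)
  i=6: 1.7842·-1.5391 − 4.9687·-3.5521 = +14.9031 (running +147.5644)
  i=7: 4.9687·4.0711 − 4.4671·-1.5391 = +27.1035 (running +174.6679)
Area = |Σ|/2 = |174.6679|/2 = 87.3340

Area at t=0.794: 87.3340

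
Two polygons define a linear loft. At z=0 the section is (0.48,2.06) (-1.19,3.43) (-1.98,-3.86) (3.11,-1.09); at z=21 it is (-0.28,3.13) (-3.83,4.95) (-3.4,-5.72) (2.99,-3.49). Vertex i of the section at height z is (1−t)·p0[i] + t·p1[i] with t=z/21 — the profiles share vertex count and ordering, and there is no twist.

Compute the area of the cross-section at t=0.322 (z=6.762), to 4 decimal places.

Area at t=0.322: 25.2677

Cross-section at t=0.322: each vertex is (1-t)·p0[i] + t·p1[i].
  v1: (1-0.322)·(0.48,2.06) + 0.322·(-0.28,3.13) = (0.2353,2.4045)
  v2: (1-0.322)·(-1.19,3.43) + 0.322·(-3.83,4.95) = (-2.0401,3.9194)
  v3: (1-0.322)·(-1.98,-3.86) + 0.322·(-3.4,-5.72) = (-2.4372,-4.4589)
  v4: (1-0.322)·(3.11,-1.09) + 0.322·(2.99,-3.49) = (3.0714,-1.8628)
Shoelace sum Σ(x_i·y_{i+1} − x_{i+1}·y_i):
  i=1: 0.2353·3.9194 − -2.0401·2.4045 = +5.8276 (running +5.8276)
  i=2: -2.0401·-4.4589 − -2.4372·3.9194 = +18.6492 (running +24.4768)
  i=3: -2.4372·-1.8628 − 3.0714·-4.4589 = +18.2350 (running +42.7118)
  i=4: 3.0714·2.4045 − 0.2353·-1.8628 = +7.8235 (running +50.5353)
Area = |Σ|/2 = |50.5353|/2 = 25.2677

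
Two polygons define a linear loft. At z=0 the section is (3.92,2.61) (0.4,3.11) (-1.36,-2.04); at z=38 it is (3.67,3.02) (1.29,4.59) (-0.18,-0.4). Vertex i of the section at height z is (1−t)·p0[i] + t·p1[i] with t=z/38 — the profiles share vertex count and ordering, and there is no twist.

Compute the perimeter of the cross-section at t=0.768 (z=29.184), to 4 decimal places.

Perimeter at t=0.768: 13.8005

Cross-section at t=0.768: each vertex is (1-t)·p0[i] + t·p1[i].
  v1: (1-0.768)·(3.92,2.61) + 0.768·(3.67,3.02) = (3.7280,2.9249)
  v2: (1-0.768)·(0.4,3.11) + 0.768·(1.29,4.59) = (1.0835,4.2466)
  v3: (1-0.768)·(-1.36,-2.04) + 0.768·(-0.18,-0.4) = (-0.4538,-0.7805)
Perimeter = Σ |v_{i+1} − v_i|:
  edge 1→2: √(-2.6445² + 1.3218²) = 2.9564 (running 2.9564)
  edge 2→3: √(-1.5373² + -5.0271²) = 5.2569 (running 8.2133)
  edge 3→1: √(4.1818² + 3.7054²) = 5.5872 (running 13.8005)
Perimeter = 13.8005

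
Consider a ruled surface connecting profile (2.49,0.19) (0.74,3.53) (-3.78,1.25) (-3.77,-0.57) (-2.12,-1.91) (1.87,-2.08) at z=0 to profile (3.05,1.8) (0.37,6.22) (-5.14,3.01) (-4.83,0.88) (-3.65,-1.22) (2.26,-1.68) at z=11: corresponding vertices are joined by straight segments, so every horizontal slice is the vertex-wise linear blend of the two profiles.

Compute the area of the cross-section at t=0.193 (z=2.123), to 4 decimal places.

Area at t=0.193: 27.9703

Cross-section at t=0.193: each vertex is (1-t)·p0[i] + t·p1[i].
  v1: (1-0.193)·(2.49,0.19) + 0.193·(3.05,1.8) = (2.5981,0.5007)
  v2: (1-0.193)·(0.74,3.53) + 0.193·(0.37,6.22) = (0.6686,4.0492)
  v3: (1-0.193)·(-3.78,1.25) + 0.193·(-5.14,3.01) = (-4.0425,1.5897)
  v4: (1-0.193)·(-3.77,-0.57) + 0.193·(-4.83,0.88) = (-3.9746,-0.2901)
  v5: (1-0.193)·(-2.12,-1.91) + 0.193·(-3.65,-1.22) = (-2.4153,-1.7768)
  v6: (1-0.193)·(1.87,-2.08) + 0.193·(2.26,-1.68) = (1.9453,-2.0028)
Shoelace sum Σ(x_i·y_{i+1} − x_{i+1}·y_i):
  i=1: 2.5981·4.0492 − 0.6686·0.5007 = +10.1853 (running +10.1853)
  i=2: 0.6686·1.5897 − -4.0425·4.0492 = +17.4315 (running +27.6168)
  i=3: -4.0425·-0.2901 − -3.9746·1.5897 = +7.4912 (running +35.1081)
  i=4: -3.9746·-1.7768 − -2.4153·-0.2901 = +6.3614 (running +41.4694)
  i=5: -2.4153·-2.0028 − 1.9453·-1.7768 = +8.2938 (running +49.7632)
  i=6: 1.9453·0.5007 − 2.5981·-2.0028 = +6.1775 (running +55.9407)
Area = |Σ|/2 = |55.9407|/2 = 27.9703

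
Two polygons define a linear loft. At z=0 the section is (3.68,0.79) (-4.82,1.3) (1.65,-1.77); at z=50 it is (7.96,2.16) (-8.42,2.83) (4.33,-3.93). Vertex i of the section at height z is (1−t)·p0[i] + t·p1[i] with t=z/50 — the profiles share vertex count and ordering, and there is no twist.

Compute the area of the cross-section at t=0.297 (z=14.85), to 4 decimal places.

Area at t=0.297: 20.2566

Cross-section at t=0.297: each vertex is (1-t)·p0[i] + t·p1[i].
  v1: (1-0.297)·(3.68,0.79) + 0.297·(7.96,2.16) = (4.9512,1.1969)
  v2: (1-0.297)·(-4.82,1.3) + 0.297·(-8.42,2.83) = (-5.8892,1.7544)
  v3: (1-0.297)·(1.65,-1.77) + 0.297·(4.33,-3.93) = (2.4460,-2.4115)
Shoelace sum Σ(x_i·y_{i+1} − x_{i+1}·y_i):
  i=1: 4.9512·1.7544 − -5.8892·1.1969 = +15.7351 (running +15.7351)
  i=2: -5.8892·-2.4115 − 2.4460·1.7544 = +9.9107 (running +25.6458)
  i=3: 2.4460·1.1969 − 4.9512·-2.4115 = +14.8674 (running +40.5132)
Area = |Σ|/2 = |40.5132|/2 = 20.2566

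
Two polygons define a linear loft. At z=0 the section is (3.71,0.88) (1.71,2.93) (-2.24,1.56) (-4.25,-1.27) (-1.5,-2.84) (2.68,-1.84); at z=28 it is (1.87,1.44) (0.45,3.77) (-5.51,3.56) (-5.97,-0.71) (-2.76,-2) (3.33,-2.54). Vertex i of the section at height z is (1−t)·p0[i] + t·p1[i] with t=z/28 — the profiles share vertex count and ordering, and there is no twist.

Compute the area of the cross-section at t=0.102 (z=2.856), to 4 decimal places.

Area at t=0.102: 30.4079

Cross-section at t=0.102: each vertex is (1-t)·p0[i] + t·p1[i].
  v1: (1-0.102)·(3.71,0.88) + 0.102·(1.87,1.44) = (3.5223,0.9371)
  v2: (1-0.102)·(1.71,2.93) + 0.102·(0.45,3.77) = (1.5815,3.0157)
  v3: (1-0.102)·(-2.24,1.56) + 0.102·(-5.51,3.56) = (-2.5735,1.7640)
  v4: (1-0.102)·(-4.25,-1.27) + 0.102·(-5.97,-0.71) = (-4.4254,-1.2129)
  v5: (1-0.102)·(-1.5,-2.84) + 0.102·(-2.76,-2) = (-1.6285,-2.7543)
  v6: (1-0.102)·(2.68,-1.84) + 0.102·(3.33,-2.54) = (2.7463,-1.9114)
Shoelace sum Σ(x_i·y_{i+1} − x_{i+1}·y_i):
  i=1: 3.5223·3.0157 − 1.5815·0.9371 = +9.1402 (running +9.1402)
  i=2: 1.5815·1.7640 − -2.5735·3.0157 = +10.5507 (running +19.6909)
  i=3: -2.5735·-1.2129 − -4.4254·1.7640 = +10.9279 (running +30.6187)
  i=4: -4.4254·-2.7543 − -1.6285·-1.2129 = +10.2139 (running +40.8326)
  i=5: -1.6285·-1.9114 − 2.7463·-2.7543 = +10.6769 (running +51.5095)
  i=6: 2.7463·0.9371 − 3.5223·-1.9114 = +9.3062 (running +60.8157)
Area = |Σ|/2 = |60.8157|/2 = 30.4079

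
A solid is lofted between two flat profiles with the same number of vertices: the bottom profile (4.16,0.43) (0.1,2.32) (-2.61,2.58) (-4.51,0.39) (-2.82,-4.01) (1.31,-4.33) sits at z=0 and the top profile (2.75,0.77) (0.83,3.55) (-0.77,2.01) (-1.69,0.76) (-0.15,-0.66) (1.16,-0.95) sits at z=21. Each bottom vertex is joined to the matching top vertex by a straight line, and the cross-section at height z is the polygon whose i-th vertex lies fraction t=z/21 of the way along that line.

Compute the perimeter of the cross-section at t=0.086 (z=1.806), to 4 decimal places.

Perimeter at t=0.086: 23.3848

Cross-section at t=0.086: each vertex is (1-t)·p0[i] + t·p1[i].
  v1: (1-0.086)·(4.16,0.43) + 0.086·(2.75,0.77) = (4.0387,0.4592)
  v2: (1-0.086)·(0.1,2.32) + 0.086·(0.83,3.55) = (0.1628,2.4258)
  v3: (1-0.086)·(-2.61,2.58) + 0.086·(-0.77,2.01) = (-2.4518,2.5310)
  v4: (1-0.086)·(-4.51,0.39) + 0.086·(-1.69,0.76) = (-4.2675,0.4218)
  v5: (1-0.086)·(-2.82,-4.01) + 0.086·(-0.15,-0.66) = (-2.5904,-3.7219)
  v6: (1-0.086)·(1.31,-4.33) + 0.086·(1.16,-0.95) = (1.2971,-4.0393)
Perimeter = Σ |v_{i+1} − v_i|:
  edge 1→2: √(-3.8760² + 1.9665²) = 4.3463 (running 4.3463)
  edge 2→3: √(-2.6145² + 0.1052²) = 2.6167 (running 6.9630)
  edge 3→4: √(-1.8157² + -2.1092²) = 2.7831 (running 9.7460)
  edge 4→5: √(1.6771² + -4.1437²) = 4.4702 (running 14.2163)
  edge 5→6: √(3.8875² + -0.3174²) = 3.9004 (running 18.1167)
  edge 6→1: √(2.7416² + 4.4986²) = 5.2682 (running 23.3848)
Perimeter = 23.3848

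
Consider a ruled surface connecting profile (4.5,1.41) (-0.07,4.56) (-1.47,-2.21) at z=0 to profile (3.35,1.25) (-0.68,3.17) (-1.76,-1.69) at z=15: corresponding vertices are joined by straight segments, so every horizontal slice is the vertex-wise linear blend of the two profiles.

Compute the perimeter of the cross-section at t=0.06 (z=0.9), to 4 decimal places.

Perimeter at t=0.06: 19.1957

Cross-section at t=0.06: each vertex is (1-t)·p0[i] + t·p1[i].
  v1: (1-0.06)·(4.5,1.41) + 0.06·(3.35,1.25) = (4.4310,1.4004)
  v2: (1-0.06)·(-0.07,4.56) + 0.06·(-0.68,3.17) = (-0.1066,4.4766)
  v3: (1-0.06)·(-1.47,-2.21) + 0.06·(-1.76,-1.69) = (-1.4874,-2.1788)
Perimeter = Σ |v_{i+1} − v_i|:
  edge 1→2: √(-4.5376² + 3.0762²) = 5.4820 (running 5.4820)
  edge 2→3: √(-1.3808² + -6.6554²) = 6.7971 (running 12.2792)
  edge 3→1: √(5.9184² + 3.5792²) = 6.9165 (running 19.1957)
Perimeter = 19.1957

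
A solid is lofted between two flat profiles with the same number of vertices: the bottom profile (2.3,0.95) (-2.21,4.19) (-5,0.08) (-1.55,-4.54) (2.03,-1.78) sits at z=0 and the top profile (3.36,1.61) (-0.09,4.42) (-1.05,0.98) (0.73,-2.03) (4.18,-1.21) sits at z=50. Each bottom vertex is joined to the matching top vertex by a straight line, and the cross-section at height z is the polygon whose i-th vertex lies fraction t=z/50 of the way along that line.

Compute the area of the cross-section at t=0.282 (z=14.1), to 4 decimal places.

Area at t=0.282: 31.4282

Cross-section at t=0.282: each vertex is (1-t)·p0[i] + t·p1[i].
  v1: (1-0.282)·(2.3,0.95) + 0.282·(3.36,1.61) = (2.5989,1.1361)
  v2: (1-0.282)·(-2.21,4.19) + 0.282·(-0.09,4.42) = (-1.6122,4.2549)
  v3: (1-0.282)·(-5,0.08) + 0.282·(-1.05,0.98) = (-3.8861,0.3338)
  v4: (1-0.282)·(-1.55,-4.54) + 0.282·(0.73,-2.03) = (-0.9070,-3.8322)
  v5: (1-0.282)·(2.03,-1.78) + 0.282·(4.18,-1.21) = (2.6363,-1.6193)
Shoelace sum Σ(x_i·y_{i+1} − x_{i+1}·y_i):
  i=1: 2.5989·4.2549 − -1.6122·1.1361 = +12.8896 (running +12.8896)
  i=2: -1.6122·0.3338 − -3.8861·4.2549 = +15.9967 (running +28.8863)
  i=3: -3.8861·-3.8322 − -0.9070·0.3338 = +15.1950 (running +44.0813)
  i=4: -0.9070·-1.6193 − 2.6363·-3.8322 = +11.5715 (running +55.6528)
  i=5: 2.6363·1.1361 − 2.5989·-1.6193 = +7.2035 (running +62.8563)
Area = |Σ|/2 = |62.8563|/2 = 31.4282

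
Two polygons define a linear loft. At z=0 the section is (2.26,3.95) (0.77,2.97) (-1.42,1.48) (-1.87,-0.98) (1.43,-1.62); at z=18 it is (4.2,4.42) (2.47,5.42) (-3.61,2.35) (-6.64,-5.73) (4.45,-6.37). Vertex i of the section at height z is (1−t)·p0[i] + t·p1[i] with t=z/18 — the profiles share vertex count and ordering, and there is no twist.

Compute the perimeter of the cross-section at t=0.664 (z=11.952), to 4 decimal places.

Perimeter at t=0.664: 31.1814

Cross-section at t=0.664: each vertex is (1-t)·p0[i] + t·p1[i].
  v1: (1-0.664)·(2.26,3.95) + 0.664·(4.2,4.42) = (3.5482,4.2621)
  v2: (1-0.664)·(0.77,2.97) + 0.664·(2.47,5.42) = (1.8988,4.5968)
  v3: (1-0.664)·(-1.42,1.48) + 0.664·(-3.61,2.35) = (-2.8742,2.0577)
  v4: (1-0.664)·(-1.87,-0.98) + 0.664·(-6.64,-5.73) = (-5.0373,-4.1340)
  v5: (1-0.664)·(1.43,-1.62) + 0.664·(4.45,-6.37) = (3.4353,-4.7740)
Perimeter = Σ |v_{i+1} − v_i|:
  edge 1→2: √(-1.6494² + 0.3347²) = 1.6830 (running 1.6830)
  edge 2→3: √(-4.7730² + -2.5391²) = 5.4063 (running 7.0893)
  edge 3→4: √(-2.1631² + -6.1917²) = 6.5587 (running 13.6480)
  edge 4→5: √(8.4726² + -0.6400²) = 8.4967 (running 22.1447)
  edge 5→1: √(0.1129² + 9.0361²) = 9.0368 (running 31.1814)
Perimeter = 31.1814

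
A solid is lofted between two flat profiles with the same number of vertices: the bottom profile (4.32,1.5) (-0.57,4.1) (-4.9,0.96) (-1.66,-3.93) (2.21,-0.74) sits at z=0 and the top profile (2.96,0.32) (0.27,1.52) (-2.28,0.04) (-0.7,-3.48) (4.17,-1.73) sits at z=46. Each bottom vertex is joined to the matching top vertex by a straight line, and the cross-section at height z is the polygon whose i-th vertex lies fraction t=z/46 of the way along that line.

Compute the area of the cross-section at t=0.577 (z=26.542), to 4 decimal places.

Area at t=0.577: 26.0543

Cross-section at t=0.577: each vertex is (1-t)·p0[i] + t·p1[i].
  v1: (1-0.577)·(4.32,1.5) + 0.577·(2.96,0.32) = (3.5353,0.8191)
  v2: (1-0.577)·(-0.57,4.1) + 0.577·(0.27,1.52) = (-0.0853,2.6113)
  v3: (1-0.577)·(-4.9,0.96) + 0.577·(-2.28,0.04) = (-3.3883,0.4292)
  v4: (1-0.577)·(-1.66,-3.93) + 0.577·(-0.7,-3.48) = (-1.1061,-3.6704)
  v5: (1-0.577)·(2.21,-0.74) + 0.577·(4.17,-1.73) = (3.3409,-1.3112)
Shoelace sum Σ(x_i·y_{i+1} − x_{i+1}·y_i):
  i=1: 3.5353·2.6113 − -0.0853·0.8191 = +9.3017 (running +9.3017)
  i=2: -0.0853·0.4292 − -3.3883·2.6113 = +8.8113 (running +18.1130)
  i=3: -3.3883·-3.6704 − -1.1061·0.4292 = +12.9108 (running +31.0238)
  i=4: -1.1061·-1.3112 − 3.3409·-3.6704 = +13.7127 (running +44.7364)
  i=5: 3.3409·0.8191 − 3.5353·-1.3112 = +7.3722 (running +52.1087)
Area = |Σ|/2 = |52.1087|/2 = 26.0543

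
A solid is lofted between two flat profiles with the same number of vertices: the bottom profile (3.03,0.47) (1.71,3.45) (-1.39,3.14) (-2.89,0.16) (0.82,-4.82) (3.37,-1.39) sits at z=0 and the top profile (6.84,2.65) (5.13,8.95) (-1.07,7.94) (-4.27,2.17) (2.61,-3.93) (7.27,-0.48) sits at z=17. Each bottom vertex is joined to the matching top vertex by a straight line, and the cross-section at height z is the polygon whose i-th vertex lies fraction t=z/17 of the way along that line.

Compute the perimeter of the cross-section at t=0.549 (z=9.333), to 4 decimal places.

Perimeter at t=0.549: 30.4761

Cross-section at t=0.549: each vertex is (1-t)·p0[i] + t·p1[i].
  v1: (1-0.549)·(3.03,0.47) + 0.549·(6.84,2.65) = (5.1217,1.6668)
  v2: (1-0.549)·(1.71,3.45) + 0.549·(5.13,8.95) = (3.5876,6.4695)
  v3: (1-0.549)·(-1.39,3.14) + 0.549·(-1.07,7.94) = (-1.2143,5.7752)
  v4: (1-0.549)·(-2.89,0.16) + 0.549·(-4.27,2.17) = (-3.6476,1.2635)
  v5: (1-0.549)·(0.82,-4.82) + 0.549·(2.61,-3.93) = (1.8027,-4.3314)
  v6: (1-0.549)·(3.37,-1.39) + 0.549·(7.27,-0.48) = (5.5111,-0.8904)
Perimeter = Σ |v_{i+1} − v_i|:
  edge 1→2: √(-1.5341² + 4.8027²) = 5.0417 (running 5.0417)
  edge 2→3: √(-4.8019² + -0.6943²) = 4.8518 (running 9.8936)
  edge 3→4: √(-2.4333² + -4.5117²) = 5.1261 (running 15.0196)
  edge 4→5: √(5.4503² + -5.5949²) = 7.8108 (running 22.8305)
  edge 5→6: √(3.7084² + 3.4410²) = 5.0589 (running 27.8894)
  edge 6→1: √(-0.3894² + 2.5572²) = 2.5867 (running 30.4761)
Perimeter = 30.4761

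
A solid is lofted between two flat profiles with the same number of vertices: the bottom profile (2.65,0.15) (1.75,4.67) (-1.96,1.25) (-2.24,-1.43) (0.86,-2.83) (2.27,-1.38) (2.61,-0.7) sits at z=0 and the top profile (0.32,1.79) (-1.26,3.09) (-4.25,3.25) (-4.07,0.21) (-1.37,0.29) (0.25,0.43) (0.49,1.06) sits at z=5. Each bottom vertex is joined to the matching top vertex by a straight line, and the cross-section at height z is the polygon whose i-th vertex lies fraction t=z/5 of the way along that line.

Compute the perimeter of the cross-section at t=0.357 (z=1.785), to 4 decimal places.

Perimeter at t=0.357: 16.8333

Cross-section at t=0.357: each vertex is (1-t)·p0[i] + t·p1[i].
  v1: (1-0.357)·(2.65,0.15) + 0.357·(0.32,1.79) = (1.8182,0.7355)
  v2: (1-0.357)·(1.75,4.67) + 0.357·(-1.26,3.09) = (0.6754,4.1059)
  v3: (1-0.357)·(-1.96,1.25) + 0.357·(-4.25,3.25) = (-2.7775,1.9640)
  v4: (1-0.357)·(-2.24,-1.43) + 0.357·(-4.07,0.21) = (-2.8933,-0.8445)
  v5: (1-0.357)·(0.86,-2.83) + 0.357·(-1.37,0.29) = (0.0639,-1.7162)
  v6: (1-0.357)·(2.27,-1.38) + 0.357·(0.25,0.43) = (1.5489,-0.7338)
  v7: (1-0.357)·(2.61,-0.7) + 0.357·(0.49,1.06) = (1.8532,-0.0717)
Perimeter = Σ |v_{i+1} − v_i|:
  edge 1→2: √(-1.1428² + 3.3705²) = 3.5589 (running 3.5589)
  edge 2→3: √(-3.4530² + -2.1419²) = 4.0634 (running 7.6223)
  edge 3→4: √(-0.1158² + -2.8085²) = 2.8109 (running 10.4332)
  edge 4→5: √(2.9572² + -0.8716²) = 3.0830 (running 13.5162)
  edge 5→6: √(1.4850² + 0.9823²) = 1.7805 (running 15.2966)
  edge 6→7: √(0.3043² + 0.6622²) = 0.7287 (running 16.0254)
  edge 7→1: √(-0.0350² + 0.8072²) = 0.8079 (running 16.8333)
Perimeter = 16.8333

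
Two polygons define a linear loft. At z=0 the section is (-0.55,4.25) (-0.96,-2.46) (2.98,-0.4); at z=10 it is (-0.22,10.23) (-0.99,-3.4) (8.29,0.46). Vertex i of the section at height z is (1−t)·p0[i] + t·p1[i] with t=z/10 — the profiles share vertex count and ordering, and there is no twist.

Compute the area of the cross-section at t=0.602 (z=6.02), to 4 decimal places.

Cross-section at t=0.602: each vertex is (1-t)·p0[i] + t·p1[i].
  v1: (1-0.602)·(-0.55,4.25) + 0.602·(-0.22,10.23) = (-0.3513,7.8500)
  v2: (1-0.602)·(-0.96,-2.46) + 0.602·(-0.99,-3.4) = (-0.9781,-3.0259)
  v3: (1-0.602)·(2.98,-0.4) + 0.602·(8.29,0.46) = (6.1766,0.1177)
Shoelace sum Σ(x_i·y_{i+1} − x_{i+1}·y_i):
  i=1: -0.3513·-3.0259 − -0.9781·7.8500 = +8.7408 (running +8.7408)
  i=2: -0.9781·0.1177 − 6.1766·-3.0259 = +18.5746 (running +27.3154)
  i=3: 6.1766·7.8500 − -0.3513·0.1177 = +48.5276 (running +75.8430)
Area = |Σ|/2 = |75.8430|/2 = 37.9215

Area at t=0.602: 37.9215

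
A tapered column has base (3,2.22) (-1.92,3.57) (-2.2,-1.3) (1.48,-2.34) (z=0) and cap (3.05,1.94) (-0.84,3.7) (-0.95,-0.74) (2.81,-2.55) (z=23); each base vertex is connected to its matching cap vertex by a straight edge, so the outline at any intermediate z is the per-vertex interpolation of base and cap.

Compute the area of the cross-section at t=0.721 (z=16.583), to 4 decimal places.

Cross-section at t=0.721: each vertex is (1-t)·p0[i] + t·p1[i].
  v1: (1-0.721)·(3,2.22) + 0.721·(3.05,1.94) = (3.0360,2.0181)
  v2: (1-0.721)·(-1.92,3.57) + 0.721·(-0.84,3.7) = (-1.1413,3.6637)
  v3: (1-0.721)·(-2.2,-1.3) + 0.721·(-0.95,-0.74) = (-1.2988,-0.8962)
  v4: (1-0.721)·(1.48,-2.34) + 0.721·(2.81,-2.55) = (2.4389,-2.4914)
Shoelace sum Σ(x_i·y_{i+1} − x_{i+1}·y_i):
  i=1: 3.0360·3.6637 − -1.1413·2.0181 = +13.4266 (running +13.4266)
  i=2: -1.1413·-0.8962 − -1.2988·3.6637 = +5.7812 (running +19.2078)
  i=3: -1.2988·-2.4914 − 2.4389·-0.8962 = +5.4216 (running +24.6293)
  i=4: 2.4389·2.0181 − 3.0360·-2.4914 = +12.4861 (running +37.1154)
Area = |Σ|/2 = |37.1154|/2 = 18.5577

Area at t=0.721: 18.5577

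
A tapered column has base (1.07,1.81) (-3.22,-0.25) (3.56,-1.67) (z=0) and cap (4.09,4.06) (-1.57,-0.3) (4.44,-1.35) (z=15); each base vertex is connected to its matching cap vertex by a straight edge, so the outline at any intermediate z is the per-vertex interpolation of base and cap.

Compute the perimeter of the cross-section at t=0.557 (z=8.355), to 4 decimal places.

Perimeter at t=0.557: 17.2602

Cross-section at t=0.557: each vertex is (1-t)·p0[i] + t·p1[i].
  v1: (1-0.557)·(1.07,1.81) + 0.557·(4.09,4.06) = (2.7521,3.0633)
  v2: (1-0.557)·(-3.22,-0.25) + 0.557·(-1.57,-0.3) = (-2.3009,-0.2778)
  v3: (1-0.557)·(3.56,-1.67) + 0.557·(4.44,-1.35) = (4.0502,-1.4918)
Perimeter = Σ |v_{i+1} − v_i|:
  edge 1→2: √(-5.0531² + -3.3411²) = 6.0578 (running 6.0578)
  edge 2→3: √(6.3511² + -1.2139²) = 6.4661 (running 12.5239)
  edge 3→1: √(-1.2980² + 4.5550²) = 4.7363 (running 17.2602)
Perimeter = 17.2602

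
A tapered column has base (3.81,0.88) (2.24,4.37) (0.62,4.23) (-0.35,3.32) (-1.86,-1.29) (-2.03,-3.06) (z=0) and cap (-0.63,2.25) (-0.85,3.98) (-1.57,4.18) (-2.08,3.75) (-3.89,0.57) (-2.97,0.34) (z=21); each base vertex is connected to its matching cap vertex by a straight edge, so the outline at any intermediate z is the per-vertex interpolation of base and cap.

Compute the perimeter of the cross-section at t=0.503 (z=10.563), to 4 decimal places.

Perimeter at t=0.503: 15.2283

Cross-section at t=0.503: each vertex is (1-t)·p0[i] + t·p1[i].
  v1: (1-0.503)·(3.81,0.88) + 0.503·(-0.63,2.25) = (1.5767,1.5691)
  v2: (1-0.503)·(2.24,4.37) + 0.503·(-0.85,3.98) = (0.6857,4.1738)
  v3: (1-0.503)·(0.62,4.23) + 0.503·(-1.57,4.18) = (-0.4816,4.2049)
  v4: (1-0.503)·(-0.35,3.32) + 0.503·(-2.08,3.75) = (-1.2202,3.5363)
  v5: (1-0.503)·(-1.86,-1.29) + 0.503·(-3.89,0.57) = (-2.8811,-0.3544)
  v6: (1-0.503)·(-2.03,-3.06) + 0.503·(-2.97,0.34) = (-2.5028,-1.3498)
Perimeter = Σ |v_{i+1} − v_i|:
  edge 1→2: √(-0.8910² + 2.6047²) = 2.7529 (running 2.7529)
  edge 2→3: √(-1.1673² + 0.0310²) = 1.1677 (running 3.9206)
  edge 3→4: √(-0.7386² + -0.6686²) = 0.9963 (running 4.9169)
  edge 4→5: √(-1.6609² + -3.8907²) = 4.2304 (running 9.1472)
  edge 5→6: √(0.3783² + -0.9954²) = 1.0648 (running 10.2121)
  edge 6→1: √(4.0795² + 2.9189²) = 5.0162 (running 15.2283)
Perimeter = 15.2283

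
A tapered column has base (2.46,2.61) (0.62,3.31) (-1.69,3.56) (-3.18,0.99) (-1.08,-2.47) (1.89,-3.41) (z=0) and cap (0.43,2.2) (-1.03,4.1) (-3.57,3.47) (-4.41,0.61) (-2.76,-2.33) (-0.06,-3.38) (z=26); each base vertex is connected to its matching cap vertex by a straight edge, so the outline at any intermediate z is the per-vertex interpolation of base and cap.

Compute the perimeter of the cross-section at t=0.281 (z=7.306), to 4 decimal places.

Cross-section at t=0.281: each vertex is (1-t)·p0[i] + t·p1[i].
  v1: (1-0.281)·(2.46,2.61) + 0.281·(0.43,2.2) = (1.8896,2.4948)
  v2: (1-0.281)·(0.62,3.31) + 0.281·(-1.03,4.1) = (0.1563,3.5320)
  v3: (1-0.281)·(-1.69,3.56) + 0.281·(-3.57,3.47) = (-2.2183,3.5347)
  v4: (1-0.281)·(-3.18,0.99) + 0.281·(-4.41,0.61) = (-3.5256,0.8832)
  v5: (1-0.281)·(-1.08,-2.47) + 0.281·(-2.76,-2.33) = (-1.5521,-2.4307)
  v6: (1-0.281)·(1.89,-3.41) + 0.281·(-0.06,-3.38) = (1.3420,-3.4016)
Perimeter = Σ |v_{i+1} − v_i|:
  edge 1→2: √(-1.7332² + 1.0372²) = 2.0199 (running 2.0199)
  edge 2→3: √(-2.3746² + 0.0027²) = 2.3746 (running 4.3945)
  edge 3→4: √(-1.3074² + -2.6515²) = 2.9563 (running 7.3508)
  edge 4→5: √(1.9736² + -3.3139²) = 3.8570 (running 11.2078)
  edge 5→6: √(2.8941² + -0.9709²) = 3.0526 (running 14.2604)
  edge 6→1: √(0.5475² + 5.8964²) = 5.9217 (running 20.1822)
Perimeter = 20.1822

Perimeter at t=0.281: 20.1822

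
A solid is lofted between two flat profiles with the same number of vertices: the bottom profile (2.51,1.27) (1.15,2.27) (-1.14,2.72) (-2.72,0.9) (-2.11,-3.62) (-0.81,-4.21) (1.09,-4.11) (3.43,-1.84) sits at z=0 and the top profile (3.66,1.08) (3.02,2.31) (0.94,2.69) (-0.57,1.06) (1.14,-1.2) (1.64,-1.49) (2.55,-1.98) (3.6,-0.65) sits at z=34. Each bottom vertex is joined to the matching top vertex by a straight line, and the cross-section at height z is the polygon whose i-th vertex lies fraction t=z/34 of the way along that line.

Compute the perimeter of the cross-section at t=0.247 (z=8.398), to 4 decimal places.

Cross-section at t=0.247: each vertex is (1-t)·p0[i] + t·p1[i].
  v1: (1-0.247)·(2.51,1.27) + 0.247·(3.66,1.08) = (2.7940,1.2231)
  v2: (1-0.247)·(1.15,2.27) + 0.247·(3.02,2.31) = (1.6119,2.2799)
  v3: (1-0.247)·(-1.14,2.72) + 0.247·(0.94,2.69) = (-0.6262,2.7126)
  v4: (1-0.247)·(-2.72,0.9) + 0.247·(-0.57,1.06) = (-2.1890,0.9395)
  v5: (1-0.247)·(-2.11,-3.62) + 0.247·(1.14,-1.2) = (-1.3073,-3.0223)
  v6: (1-0.247)·(-0.81,-4.21) + 0.247·(1.64,-1.49) = (-0.2049,-3.5382)
  v7: (1-0.247)·(1.09,-4.11) + 0.247·(2.55,-1.98) = (1.4506,-3.5839)
  v8: (1-0.247)·(3.43,-1.84) + 0.247·(3.6,-0.65) = (3.4720,-1.5461)
Perimeter = Σ |v_{i+1} − v_i|:
  edge 1→2: √(-1.1822² + 1.0568²) = 1.5857 (running 1.5857)
  edge 2→3: √(-2.2381² + 0.4327²) = 2.2796 (running 3.8652)
  edge 3→4: √(-1.5627² + -1.7731²) = 2.3634 (running 6.2287)
  edge 4→5: √(0.8817² + -3.9618²) = 4.0587 (running 10.2874)
  edge 5→6: √(1.1024² + -0.5159²) = 1.2171 (running 11.5045)
  edge 6→7: √(1.6555² + -0.0457²) = 1.6561 (running 13.1606)
  edge 7→8: √(2.0214² + 2.0378²) = 2.8703 (running 16.0309)
  edge 8→1: √(-0.6779² + 2.7691²) = 2.8509 (running 18.8819)
Perimeter = 18.8819

Perimeter at t=0.247: 18.8819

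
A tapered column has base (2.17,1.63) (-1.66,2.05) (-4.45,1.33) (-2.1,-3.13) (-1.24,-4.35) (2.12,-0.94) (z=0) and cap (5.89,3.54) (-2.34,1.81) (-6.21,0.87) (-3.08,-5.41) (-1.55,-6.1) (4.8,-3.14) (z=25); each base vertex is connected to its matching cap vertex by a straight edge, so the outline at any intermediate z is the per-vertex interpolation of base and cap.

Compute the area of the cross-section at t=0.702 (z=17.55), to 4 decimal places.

Area at t=0.702: 55.9805

Cross-section at t=0.702: each vertex is (1-t)·p0[i] + t·p1[i].
  v1: (1-0.702)·(2.17,1.63) + 0.702·(5.89,3.54) = (4.7814,2.9708)
  v2: (1-0.702)·(-1.66,2.05) + 0.702·(-2.34,1.81) = (-2.1374,1.8815)
  v3: (1-0.702)·(-4.45,1.33) + 0.702·(-6.21,0.87) = (-5.6855,1.0071)
  v4: (1-0.702)·(-2.1,-3.13) + 0.702·(-3.08,-5.41) = (-2.7880,-4.7306)
  v5: (1-0.702)·(-1.24,-4.35) + 0.702·(-1.55,-6.1) = (-1.4576,-5.5785)
  v6: (1-0.702)·(2.12,-0.94) + 0.702·(4.8,-3.14) = (4.0014,-2.4844)
Shoelace sum Σ(x_i·y_{i+1} − x_{i+1}·y_i):
  i=1: 4.7814·1.8815 − -2.1374·2.9708 = +15.3461 (running +15.3461)
  i=2: -2.1374·1.0071 − -5.6855·1.8815 = +8.5449 (running +23.8910)
  i=3: -5.6855·-4.7306 − -2.7880·1.0071 = +29.7034 (running +53.5944)
  i=4: -2.7880·-5.5785 − -1.4576·-4.7306 = +8.6573 (running +62.2517)
  i=5: -1.4576·-2.4844 − 4.0014·-5.5785 = +25.9429 (running +88.1946)
  i=6: 4.0014·2.9708 − 4.7814·-2.4844 = +23.7663 (running +111.9609)
Area = |Σ|/2 = |111.9609|/2 = 55.9805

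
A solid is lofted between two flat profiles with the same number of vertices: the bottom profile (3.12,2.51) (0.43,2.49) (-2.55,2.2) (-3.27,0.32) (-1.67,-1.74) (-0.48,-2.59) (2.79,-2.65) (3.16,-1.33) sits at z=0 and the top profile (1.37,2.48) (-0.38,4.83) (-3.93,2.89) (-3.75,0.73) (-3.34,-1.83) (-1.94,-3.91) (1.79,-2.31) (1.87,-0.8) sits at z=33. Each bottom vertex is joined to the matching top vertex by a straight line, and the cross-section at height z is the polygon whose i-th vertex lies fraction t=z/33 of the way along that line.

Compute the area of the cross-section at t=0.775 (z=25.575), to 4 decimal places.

Area at t=0.775: 34.2334

Cross-section at t=0.775: each vertex is (1-t)·p0[i] + t·p1[i].
  v1: (1-0.775)·(3.12,2.51) + 0.775·(1.37,2.48) = (1.7638,2.4867)
  v2: (1-0.775)·(0.43,2.49) + 0.775·(-0.38,4.83) = (-0.1978,4.3035)
  v3: (1-0.775)·(-2.55,2.2) + 0.775·(-3.93,2.89) = (-3.6195,2.7348)
  v4: (1-0.775)·(-3.27,0.32) + 0.775·(-3.75,0.73) = (-3.6420,0.6377)
  v5: (1-0.775)·(-1.67,-1.74) + 0.775·(-3.34,-1.83) = (-2.9642,-1.8097)
  v6: (1-0.775)·(-0.48,-2.59) + 0.775·(-1.94,-3.91) = (-1.6115,-3.6130)
  v7: (1-0.775)·(2.79,-2.65) + 0.775·(1.79,-2.31) = (2.0150,-2.3865)
  v8: (1-0.775)·(3.16,-1.33) + 0.775·(1.87,-0.8) = (2.1603,-0.9193)
Shoelace sum Σ(x_i·y_{i+1} − x_{i+1}·y_i):
  i=1: 1.7638·4.3035 − -0.1978·2.4867 = +8.0821 (running +8.0821)
  i=2: -0.1978·2.7348 − -3.6195·4.3035 = +15.0357 (running +23.1178)
  i=3: -3.6195·0.6377 − -3.6420·2.7348 = +7.6516 (running +30.7694)
  i=4: -3.6420·-1.8097 − -2.9642·0.6377 = +8.4816 (running +39.2510)
  i=5: -2.9642·-3.6130 − -1.6115·-1.8097 = +7.7934 (running +47.0444)
  i=6: -1.6115·-2.3865 − 2.0150·-3.6130 = +11.1260 (running +58.1704)
  i=7: 2.0150·-0.9193 − 2.1603·-2.3865 = +3.3031 (running +61.4736)
  i=8: 2.1603·2.4867 − 1.7638·-0.9193 = +6.9933 (running +68.4669)
Area = |Σ|/2 = |68.4669|/2 = 34.2334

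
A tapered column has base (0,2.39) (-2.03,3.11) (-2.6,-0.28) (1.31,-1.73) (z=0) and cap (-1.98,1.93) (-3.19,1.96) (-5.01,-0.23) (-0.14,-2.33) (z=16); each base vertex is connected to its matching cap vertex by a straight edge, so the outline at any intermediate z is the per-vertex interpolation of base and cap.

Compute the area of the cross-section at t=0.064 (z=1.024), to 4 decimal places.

Area at t=0.064: 10.6923

Cross-section at t=0.064: each vertex is (1-t)·p0[i] + t·p1[i].
  v1: (1-0.064)·(0,2.39) + 0.064·(-1.98,1.93) = (-0.1267,2.3606)
  v2: (1-0.064)·(-2.03,3.11) + 0.064·(-3.19,1.96) = (-2.1042,3.0364)
  v3: (1-0.064)·(-2.6,-0.28) + 0.064·(-5.01,-0.23) = (-2.7542,-0.2768)
  v4: (1-0.064)·(1.31,-1.73) + 0.064·(-0.14,-2.33) = (1.2172,-1.7684)
Shoelace sum Σ(x_i·y_{i+1} − x_{i+1}·y_i):
  i=1: -0.1267·3.0364 − -2.1042·2.3606 = +4.5824 (running +4.5824)
  i=2: -2.1042·-0.2768 − -2.7542·3.0364 = +8.9454 (running +13.5278)
  i=3: -2.7542·-1.7684 − 1.2172·-0.2768 = +5.2075 (running +18.7354)
  i=4: 1.2172·2.3606 − -0.1267·-1.7684 = +2.6492 (running +21.3845)
Area = |Σ|/2 = |21.3845|/2 = 10.6923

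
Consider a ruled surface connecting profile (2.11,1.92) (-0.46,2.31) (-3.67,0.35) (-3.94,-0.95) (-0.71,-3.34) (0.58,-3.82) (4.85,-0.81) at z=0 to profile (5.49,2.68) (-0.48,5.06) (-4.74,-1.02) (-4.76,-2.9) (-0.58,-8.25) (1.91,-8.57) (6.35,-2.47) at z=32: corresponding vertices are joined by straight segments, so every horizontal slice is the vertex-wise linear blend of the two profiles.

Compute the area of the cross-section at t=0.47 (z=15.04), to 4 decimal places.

Area at t=0.47: 60.1345

Cross-section at t=0.47: each vertex is (1-t)·p0[i] + t·p1[i].
  v1: (1-0.47)·(2.11,1.92) + 0.47·(5.49,2.68) = (3.6986,2.2772)
  v2: (1-0.47)·(-0.46,2.31) + 0.47·(-0.48,5.06) = (-0.4694,3.6025)
  v3: (1-0.47)·(-3.67,0.35) + 0.47·(-4.74,-1.02) = (-4.1729,-0.2939)
  v4: (1-0.47)·(-3.94,-0.95) + 0.47·(-4.76,-2.9) = (-4.3254,-1.8665)
  v5: (1-0.47)·(-0.71,-3.34) + 0.47·(-0.58,-8.25) = (-0.6489,-5.6477)
  v6: (1-0.47)·(0.58,-3.82) + 0.47·(1.91,-8.57) = (1.2051,-6.0525)
  v7: (1-0.47)·(4.85,-0.81) + 0.47·(6.35,-2.47) = (5.5550,-1.5902)
Shoelace sum Σ(x_i·y_{i+1} − x_{i+1}·y_i):
  i=1: 3.6986·3.6025 − -0.4694·2.2772 = +14.3931 (running +14.3931)
  i=2: -0.4694·-0.2939 − -4.1729·3.6025 = +15.1708 (running +29.5640)
  i=3: -4.1729·-1.8665 − -4.3254·-0.2939 = +6.5175 (running +36.0814)
  i=4: -4.3254·-5.6477 − -0.6489·-1.8665 = +23.2174 (running +59.2988)
  i=5: -0.6489·-6.0525 − 1.2051·-5.6477 = +10.7335 (running +70.0323)
  i=6: 1.2051·-1.5902 − 5.5550·-6.0525 = +31.7053 (running +101.7376)
  i=7: 5.5550·2.2772 − 3.6986·-1.5902 = +18.5314 (running +120.2690)
Area = |Σ|/2 = |120.2690|/2 = 60.1345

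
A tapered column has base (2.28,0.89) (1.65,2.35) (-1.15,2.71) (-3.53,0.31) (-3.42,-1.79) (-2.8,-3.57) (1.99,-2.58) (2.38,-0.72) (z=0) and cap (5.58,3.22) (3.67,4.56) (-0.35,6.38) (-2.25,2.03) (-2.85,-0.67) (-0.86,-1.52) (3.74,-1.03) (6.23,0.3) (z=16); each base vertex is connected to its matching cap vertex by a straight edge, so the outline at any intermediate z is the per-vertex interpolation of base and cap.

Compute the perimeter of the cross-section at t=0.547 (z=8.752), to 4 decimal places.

Perimeter at t=0.547: 23.2574

Cross-section at t=0.547: each vertex is (1-t)·p0[i] + t·p1[i].
  v1: (1-0.547)·(2.28,0.89) + 0.547·(5.58,3.22) = (4.0851,2.1645)
  v2: (1-0.547)·(1.65,2.35) + 0.547·(3.67,4.56) = (2.7549,3.5589)
  v3: (1-0.547)·(-1.15,2.71) + 0.547·(-0.35,6.38) = (-0.7124,4.7175)
  v4: (1-0.547)·(-3.53,0.31) + 0.547·(-2.25,2.03) = (-2.8298,1.2508)
  v5: (1-0.547)·(-3.42,-1.79) + 0.547·(-2.85,-0.67) = (-3.1082,-1.1774)
  v6: (1-0.547)·(-2.8,-3.57) + 0.547·(-0.86,-1.52) = (-1.7388,-2.4486)
  v7: (1-0.547)·(1.99,-2.58) + 0.547·(3.74,-1.03) = (2.9472,-1.7321)
  v8: (1-0.547)·(2.38,-0.72) + 0.547·(6.23,0.3) = (4.4860,-0.1621)
Perimeter = Σ |v_{i+1} − v_i|:
  edge 1→2: √(-1.3302² + 1.3944²) = 1.9271 (running 1.9271)
  edge 2→3: √(-3.4673² + 1.1586²) = 3.6558 (running 5.5829)
  edge 3→4: √(-2.1174² + -3.4666²) = 4.0622 (running 9.6450)
  edge 4→5: √(-0.2784² + -2.4282²) = 2.4441 (running 12.0891)
  edge 5→6: √(1.3694² + -1.2713²) = 1.8685 (running 13.9577)
  edge 6→7: √(4.6861² + 0.7165²) = 4.7405 (running 18.6982)
  edge 7→8: √(1.5387² + 1.5701²) = 2.1984 (running 20.8965)
  edge 8→1: √(-0.4009² + 2.3266²) = 2.3608 (running 23.2574)
Perimeter = 23.2574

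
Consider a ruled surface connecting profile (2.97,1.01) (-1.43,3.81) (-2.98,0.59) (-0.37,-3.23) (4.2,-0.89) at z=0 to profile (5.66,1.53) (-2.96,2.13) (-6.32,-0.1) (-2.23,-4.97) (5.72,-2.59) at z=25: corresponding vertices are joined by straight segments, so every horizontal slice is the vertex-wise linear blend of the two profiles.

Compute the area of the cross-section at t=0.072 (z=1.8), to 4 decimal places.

Area at t=0.072: 29.0483

Cross-section at t=0.072: each vertex is (1-t)·p0[i] + t·p1[i].
  v1: (1-0.072)·(2.97,1.01) + 0.072·(5.66,1.53) = (3.1637,1.0474)
  v2: (1-0.072)·(-1.43,3.81) + 0.072·(-2.96,2.13) = (-1.5402,3.6890)
  v3: (1-0.072)·(-2.98,0.59) + 0.072·(-6.32,-0.1) = (-3.2205,0.5403)
  v4: (1-0.072)·(-0.37,-3.23) + 0.072·(-2.23,-4.97) = (-0.5039,-3.3553)
  v5: (1-0.072)·(4.2,-0.89) + 0.072·(5.72,-2.59) = (4.3094,-1.0124)
Shoelace sum Σ(x_i·y_{i+1} − x_{i+1}·y_i):
  i=1: 3.1637·3.6890 − -1.5402·1.0474 = +13.2842 (running +13.2842)
  i=2: -1.5402·0.5403 − -3.2205·3.6890 = +11.0483 (running +24.3325)
  i=3: -3.2205·-3.3553 − -0.5039·0.5403 = +11.0779 (running +35.4104)
  i=4: -0.5039·-1.0124 − 4.3094·-3.3553 = +14.9695 (running +50.3799)
  i=5: 4.3094·1.0474 − 3.1637·-1.0124 = +7.7168 (running +58.0967)
Area = |Σ|/2 = |58.0967|/2 = 29.0483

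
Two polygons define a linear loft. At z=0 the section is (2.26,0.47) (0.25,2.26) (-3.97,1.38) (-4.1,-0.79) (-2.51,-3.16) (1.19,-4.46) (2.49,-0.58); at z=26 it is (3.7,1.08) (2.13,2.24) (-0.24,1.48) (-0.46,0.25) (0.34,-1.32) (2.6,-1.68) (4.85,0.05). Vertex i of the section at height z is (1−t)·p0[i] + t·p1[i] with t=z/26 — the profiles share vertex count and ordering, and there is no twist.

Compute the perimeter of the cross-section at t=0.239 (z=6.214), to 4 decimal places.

Perimeter at t=0.239: 19.2856

Cross-section at t=0.239: each vertex is (1-t)·p0[i] + t·p1[i].
  v1: (1-0.239)·(2.26,0.47) + 0.239·(3.7,1.08) = (2.6042,0.6158)
  v2: (1-0.239)·(0.25,2.26) + 0.239·(2.13,2.24) = (0.6993,2.2552)
  v3: (1-0.239)·(-3.97,1.38) + 0.239·(-0.24,1.48) = (-3.0785,1.4039)
  v4: (1-0.239)·(-4.1,-0.79) + 0.239·(-0.46,0.25) = (-3.2300,-0.5414)
  v5: (1-0.239)·(-2.51,-3.16) + 0.239·(0.34,-1.32) = (-1.8288,-2.7202)
  v6: (1-0.239)·(1.19,-4.46) + 0.239·(2.6,-1.68) = (1.5270,-3.7956)
  v7: (1-0.239)·(2.49,-0.58) + 0.239·(4.85,0.05) = (3.0540,-0.4294)
Perimeter = Σ |v_{i+1} − v_i|:
  edge 1→2: √(-1.9048² + 1.6394²) = 2.5132 (running 2.5132)
  edge 2→3: √(-3.7778² + -0.8513²) = 3.8726 (running 6.3858)
  edge 3→4: √(-0.1515² + -1.9453²) = 1.9512 (running 8.3370)
  edge 4→5: √(1.4012² + -2.1788²) = 2.5905 (running 10.9275)
  edge 5→6: √(3.3558² + -1.0753²) = 3.5239 (running 14.4514)
  edge 6→7: √(1.5271² + 3.3662²) = 3.6963 (running 18.1477)
  edge 7→1: √(-0.4499² + 1.0452²) = 1.1379 (running 19.2856)
Perimeter = 19.2856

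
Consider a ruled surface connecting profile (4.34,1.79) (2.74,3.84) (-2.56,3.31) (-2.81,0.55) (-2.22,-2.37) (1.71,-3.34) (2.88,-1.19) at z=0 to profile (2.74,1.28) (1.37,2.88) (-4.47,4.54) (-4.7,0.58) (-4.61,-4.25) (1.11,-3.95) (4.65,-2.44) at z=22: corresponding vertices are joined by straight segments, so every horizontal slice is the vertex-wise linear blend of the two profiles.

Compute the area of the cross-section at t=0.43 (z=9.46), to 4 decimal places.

Cross-section at t=0.43: each vertex is (1-t)·p0[i] + t·p1[i].
  v1: (1-0.43)·(4.34,1.79) + 0.43·(2.74,1.28) = (3.6520,1.5707)
  v2: (1-0.43)·(2.74,3.84) + 0.43·(1.37,2.88) = (2.1509,3.4272)
  v3: (1-0.43)·(-2.56,3.31) + 0.43·(-4.47,4.54) = (-3.3813,3.8389)
  v4: (1-0.43)·(-2.81,0.55) + 0.43·(-4.7,0.58) = (-3.6227,0.5629)
  v5: (1-0.43)·(-2.22,-2.37) + 0.43·(-4.61,-4.25) = (-3.2477,-3.1784)
  v6: (1-0.43)·(1.71,-3.34) + 0.43·(1.11,-3.95) = (1.4520,-3.6023)
  v7: (1-0.43)·(2.88,-1.19) + 0.43·(4.65,-2.44) = (3.6411,-1.7275)
Shoelace sum Σ(x_i·y_{i+1} − x_{i+1}·y_i):
  i=1: 3.6520·3.4272 − 2.1509·1.5707 = +9.1377 (running +9.1377)
  i=2: 2.1509·3.8389 − -3.3813·3.4272 = +19.8455 (running +28.9832)
  i=3: -3.3813·0.5629 − -3.6227·3.8389 = +12.0038 (running +40.9870)
  i=4: -3.6227·-3.1784 − -3.2477·0.5629 = +13.3425 (running +54.3296)
  i=5: -3.2477·-3.6023 − 1.4520·-3.1784 = +16.3142 (running +70.6438)
  i=6: 1.4520·-1.7275 − 3.6411·-3.6023 = +10.6080 (running +81.2518)
  i=7: 3.6411·1.5707 − 3.6520·-1.7275 = +12.0279 (running +93.2797)
Area = |Σ|/2 = |93.2797|/2 = 46.6399

Area at t=0.43: 46.6399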